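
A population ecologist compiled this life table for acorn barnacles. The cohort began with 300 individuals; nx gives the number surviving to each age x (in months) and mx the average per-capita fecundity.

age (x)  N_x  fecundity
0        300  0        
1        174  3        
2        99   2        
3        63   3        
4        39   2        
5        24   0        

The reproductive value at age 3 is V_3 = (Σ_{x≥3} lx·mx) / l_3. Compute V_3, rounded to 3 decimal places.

4.238

lx = nx/n0 = nx/300: 1, 0.58, 0.33, 0.21, 0.13, 0.08
lx·mx for x ≥ 3: 0.63, 0.26, 0 → sum = 0.89
V_3 = 0.89 / l_3 = 0.89 / 0.21 = 4.238095… → 4.238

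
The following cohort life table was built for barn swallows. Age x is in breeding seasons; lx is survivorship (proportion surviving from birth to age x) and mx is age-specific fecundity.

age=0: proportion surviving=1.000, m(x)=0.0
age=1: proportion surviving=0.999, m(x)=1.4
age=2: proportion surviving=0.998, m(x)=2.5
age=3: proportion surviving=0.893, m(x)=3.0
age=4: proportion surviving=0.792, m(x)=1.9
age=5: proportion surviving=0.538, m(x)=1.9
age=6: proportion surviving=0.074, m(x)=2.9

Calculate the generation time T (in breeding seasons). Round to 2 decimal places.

2.88

lx·mx: 0, 1.3986, 2.495, 2.679, 1.5048, 1.0222, 0.2146 → R0 = 9.3142
x·lx·mx: 0, 1.3986, 4.99, 8.037, 6.0192, 5.111, 1.2876 → Σ = 26.8434
T = 26.8434 / 9.3142 = 2.881987… → 2.88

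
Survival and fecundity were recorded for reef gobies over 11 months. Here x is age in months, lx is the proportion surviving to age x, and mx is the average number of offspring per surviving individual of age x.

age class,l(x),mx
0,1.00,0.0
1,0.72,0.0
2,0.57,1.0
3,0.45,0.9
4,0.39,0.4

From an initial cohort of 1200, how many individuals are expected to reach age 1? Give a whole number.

Expected survivors = N0 · l_1 = 1200 × 0.72 = 864 → 864

864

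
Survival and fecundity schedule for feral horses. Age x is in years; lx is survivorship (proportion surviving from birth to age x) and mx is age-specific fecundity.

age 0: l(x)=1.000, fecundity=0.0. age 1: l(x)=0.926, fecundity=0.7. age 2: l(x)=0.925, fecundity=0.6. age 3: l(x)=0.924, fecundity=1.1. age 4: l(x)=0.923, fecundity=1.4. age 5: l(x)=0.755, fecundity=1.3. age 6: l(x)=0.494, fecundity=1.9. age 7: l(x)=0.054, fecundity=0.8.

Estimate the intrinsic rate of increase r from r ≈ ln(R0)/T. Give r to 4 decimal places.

R0 = Σ lx·mx = 0 + 0.6482 + 0.555 + 1.0164 + 1.2922 + 0.9815 + 0.9386 + 0.0432 = 5.4751
Σ x·lx·mx = 20.8177; T = 20.8177/5.4751 = 3.80225…
r ≈ ln(R0)/T = ln(5.4751)/3.80225… = 0.447159… → 0.4472

0.4472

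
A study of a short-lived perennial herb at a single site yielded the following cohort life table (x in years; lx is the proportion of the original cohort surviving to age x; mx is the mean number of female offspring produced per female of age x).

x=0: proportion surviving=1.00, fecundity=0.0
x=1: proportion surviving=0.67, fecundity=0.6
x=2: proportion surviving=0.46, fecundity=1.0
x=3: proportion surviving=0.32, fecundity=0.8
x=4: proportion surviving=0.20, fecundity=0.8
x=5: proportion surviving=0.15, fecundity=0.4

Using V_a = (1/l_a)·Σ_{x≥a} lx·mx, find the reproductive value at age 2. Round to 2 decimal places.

lx·mx for x ≥ 2: 0.46, 0.256, 0.16, 0.06 → sum = 0.936
V_2 = 0.936 / l_2 = 0.936 / 0.46 = 2.034783… → 2.03

2.03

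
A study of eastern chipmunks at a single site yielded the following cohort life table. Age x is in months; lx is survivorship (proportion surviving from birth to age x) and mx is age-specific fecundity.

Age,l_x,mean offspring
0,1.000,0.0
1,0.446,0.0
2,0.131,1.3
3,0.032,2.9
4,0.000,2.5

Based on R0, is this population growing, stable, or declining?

declining

R0 = Σ lx·mx = 0 + 0 + 0.1703 + 0.0928 + 0 = 0.2631
R0 < 1, so the population is declining.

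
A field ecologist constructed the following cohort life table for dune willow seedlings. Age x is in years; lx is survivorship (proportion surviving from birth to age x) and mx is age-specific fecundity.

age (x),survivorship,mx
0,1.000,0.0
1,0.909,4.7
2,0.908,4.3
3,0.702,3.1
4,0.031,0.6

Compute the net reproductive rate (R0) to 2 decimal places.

10.37

lx·mx by age: 0, 4.2723, 3.9044, 2.1762, 0.0186
R0 = Σ lx·mx = 10.3715 → 10.37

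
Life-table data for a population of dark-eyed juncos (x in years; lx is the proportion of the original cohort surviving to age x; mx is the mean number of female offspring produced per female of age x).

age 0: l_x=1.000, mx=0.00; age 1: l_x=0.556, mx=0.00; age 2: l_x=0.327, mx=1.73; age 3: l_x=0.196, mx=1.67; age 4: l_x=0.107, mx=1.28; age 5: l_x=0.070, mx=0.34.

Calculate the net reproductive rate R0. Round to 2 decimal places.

1.05

lx·mx by age: 0, 0, 0.56571, 0.32732, 0.13696, 0.0238
R0 = Σ lx·mx = 1.05379 → 1.05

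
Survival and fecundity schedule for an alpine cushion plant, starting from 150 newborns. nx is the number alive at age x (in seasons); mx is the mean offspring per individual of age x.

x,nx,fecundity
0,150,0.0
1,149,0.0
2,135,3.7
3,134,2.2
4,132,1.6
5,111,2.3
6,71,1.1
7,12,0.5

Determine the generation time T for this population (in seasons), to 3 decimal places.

lx = nx/n0 = nx/150: 1, 0.99333…, 0.9, 0.89333…, 0.88, 0.74, 0.47333…, 0.08
lx·mx: 0, 0, 3.33, 1.965333…, 1.408, 1.702, 0.520667…, 0.04 → R0 = 8.966…
x·lx·mx: 0, 0, 6.66, 5.896…, 5.632, 8.51, 3.124…, 0.28 → Σ = 30.102…
T = 30.102… / 8.966… = 3.35735… → 3.357

3.357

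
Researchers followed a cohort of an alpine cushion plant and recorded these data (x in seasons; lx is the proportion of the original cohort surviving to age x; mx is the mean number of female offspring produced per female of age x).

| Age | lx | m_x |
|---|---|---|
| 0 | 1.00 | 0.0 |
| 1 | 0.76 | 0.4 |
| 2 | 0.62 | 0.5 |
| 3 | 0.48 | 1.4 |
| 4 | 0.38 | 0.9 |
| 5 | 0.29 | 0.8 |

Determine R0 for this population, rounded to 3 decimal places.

lx·mx by age: 0, 0.304, 0.31, 0.672, 0.342, 0.232
R0 = Σ lx·mx = 1.86 → 1.860

1.860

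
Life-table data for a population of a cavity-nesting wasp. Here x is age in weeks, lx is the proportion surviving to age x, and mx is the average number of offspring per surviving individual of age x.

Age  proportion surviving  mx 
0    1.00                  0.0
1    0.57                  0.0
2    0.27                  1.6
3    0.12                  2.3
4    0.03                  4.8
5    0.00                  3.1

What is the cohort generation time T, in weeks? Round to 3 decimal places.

lx·mx: 0, 0, 0.432, 0.276, 0.144, 0 → R0 = 0.852
x·lx·mx: 0, 0, 0.864, 0.828, 0.576, 0 → Σ = 2.268
T = 2.268 / 0.852 = 2.661972… → 2.662

2.662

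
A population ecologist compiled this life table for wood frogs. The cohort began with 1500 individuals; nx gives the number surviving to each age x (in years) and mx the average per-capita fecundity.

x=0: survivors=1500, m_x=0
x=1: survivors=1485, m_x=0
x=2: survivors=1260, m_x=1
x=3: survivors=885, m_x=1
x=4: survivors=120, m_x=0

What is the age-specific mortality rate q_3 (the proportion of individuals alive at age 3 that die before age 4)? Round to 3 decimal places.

lx = nx/n0 = nx/1500: 1, 0.99, 0.84, 0.59, 0.08
q_3 = (l_3 − l_4) / l_3 = (0.59 − 0.08) / 0.59
     = 0.51 / 0.59 = 0.864407… → 0.864

0.864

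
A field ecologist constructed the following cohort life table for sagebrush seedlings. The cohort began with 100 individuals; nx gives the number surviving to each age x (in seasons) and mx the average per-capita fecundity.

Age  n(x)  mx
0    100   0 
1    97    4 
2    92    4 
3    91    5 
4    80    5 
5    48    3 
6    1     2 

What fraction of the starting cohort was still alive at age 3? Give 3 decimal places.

0.910

l_3 = n_3/n_0 = 91/100 = 0.91 → 0.910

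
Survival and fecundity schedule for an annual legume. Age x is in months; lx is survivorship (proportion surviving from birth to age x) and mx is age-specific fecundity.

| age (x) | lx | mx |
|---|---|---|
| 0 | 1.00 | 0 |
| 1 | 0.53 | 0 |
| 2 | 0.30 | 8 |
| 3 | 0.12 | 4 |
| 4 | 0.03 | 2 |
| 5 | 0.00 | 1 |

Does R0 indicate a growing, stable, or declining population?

R0 = Σ lx·mx = 0 + 0 + 2.4 + 0.48 + 0.06 + 0 = 2.94
R0 > 1, so the population is growing.

growing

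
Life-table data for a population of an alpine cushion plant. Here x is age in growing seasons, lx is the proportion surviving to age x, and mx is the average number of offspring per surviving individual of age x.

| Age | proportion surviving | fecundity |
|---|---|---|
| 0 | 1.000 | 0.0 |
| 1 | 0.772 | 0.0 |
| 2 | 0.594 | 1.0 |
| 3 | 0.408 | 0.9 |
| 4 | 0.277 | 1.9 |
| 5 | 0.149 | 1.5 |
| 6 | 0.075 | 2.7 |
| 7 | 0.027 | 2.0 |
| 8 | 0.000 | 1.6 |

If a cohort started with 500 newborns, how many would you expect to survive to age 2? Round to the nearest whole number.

Expected survivors = N0 · l_2 = 500 × 0.594 = 297 → 297

297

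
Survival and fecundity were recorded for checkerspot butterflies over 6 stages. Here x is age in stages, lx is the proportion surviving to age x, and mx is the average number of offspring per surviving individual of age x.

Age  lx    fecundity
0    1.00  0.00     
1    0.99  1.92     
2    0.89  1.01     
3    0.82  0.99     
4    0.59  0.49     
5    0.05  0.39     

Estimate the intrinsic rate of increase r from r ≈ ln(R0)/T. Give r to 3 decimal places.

0.725

R0 = Σ lx·mx = 0 + 1.9008 + 0.8989 + 0.8118 + 0.2891 + 0.0195 = 3.9201
Σ x·lx·mx = 7.3879; T = 7.3879/3.9201 = 1.88462…
r ≈ ln(R0)/T = ln(3.9201)/1.88462… = 0.72488… → 0.725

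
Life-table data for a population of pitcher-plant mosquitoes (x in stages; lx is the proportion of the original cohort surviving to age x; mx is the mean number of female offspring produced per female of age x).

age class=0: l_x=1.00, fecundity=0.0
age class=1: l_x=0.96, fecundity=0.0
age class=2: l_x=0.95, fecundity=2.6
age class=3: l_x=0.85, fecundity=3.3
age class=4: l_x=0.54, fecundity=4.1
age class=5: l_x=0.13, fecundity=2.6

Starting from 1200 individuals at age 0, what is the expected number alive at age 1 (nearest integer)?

Expected survivors = N0 · l_1 = 1200 × 0.96 = 1152 → 1152

1152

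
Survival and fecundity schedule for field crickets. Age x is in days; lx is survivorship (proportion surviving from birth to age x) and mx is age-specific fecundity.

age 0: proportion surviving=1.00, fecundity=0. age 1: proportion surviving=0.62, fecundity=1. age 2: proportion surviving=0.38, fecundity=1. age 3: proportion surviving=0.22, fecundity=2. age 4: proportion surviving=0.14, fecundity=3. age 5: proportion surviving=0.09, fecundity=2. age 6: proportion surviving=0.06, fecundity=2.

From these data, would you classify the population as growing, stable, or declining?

R0 = Σ lx·mx = 0 + 0.62 + 0.38 + 0.44 + 0.42 + 0.18 + 0.12 = 2.16
R0 > 1, so the population is growing.

growing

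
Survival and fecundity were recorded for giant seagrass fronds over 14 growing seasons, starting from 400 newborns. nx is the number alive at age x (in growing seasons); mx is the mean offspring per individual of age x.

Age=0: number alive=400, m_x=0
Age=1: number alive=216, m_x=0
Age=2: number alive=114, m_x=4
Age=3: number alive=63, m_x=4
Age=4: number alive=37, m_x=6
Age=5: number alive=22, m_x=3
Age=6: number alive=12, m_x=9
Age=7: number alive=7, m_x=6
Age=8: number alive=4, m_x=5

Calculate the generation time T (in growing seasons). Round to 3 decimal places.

lx = nx/n0 = nx/400: 1, 0.54, 0.285, 0.1575, 0.0925, 0.055, 0.03, 0.0175, 0.01
lx·mx: 0, 0, 1.14, 0.63, 0.555, 0.165, 0.27, 0.105, 0.05 → R0 = 2.915
x·lx·mx: 0, 0, 2.28, 1.89, 2.22, 0.825, 1.62, 0.735, 0.4 → Σ = 9.97
T = 9.97 / 2.915 = 3.42024… → 3.420

3.420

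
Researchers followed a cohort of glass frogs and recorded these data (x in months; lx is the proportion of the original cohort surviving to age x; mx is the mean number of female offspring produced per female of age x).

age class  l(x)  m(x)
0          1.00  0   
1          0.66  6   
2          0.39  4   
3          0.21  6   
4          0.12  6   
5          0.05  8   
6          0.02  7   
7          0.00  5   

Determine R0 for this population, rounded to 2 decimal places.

8.04

lx·mx by age: 0, 3.96, 1.56, 1.26, 0.72, 0.4, 0.14, 0
R0 = Σ lx·mx = 8.04 → 8.04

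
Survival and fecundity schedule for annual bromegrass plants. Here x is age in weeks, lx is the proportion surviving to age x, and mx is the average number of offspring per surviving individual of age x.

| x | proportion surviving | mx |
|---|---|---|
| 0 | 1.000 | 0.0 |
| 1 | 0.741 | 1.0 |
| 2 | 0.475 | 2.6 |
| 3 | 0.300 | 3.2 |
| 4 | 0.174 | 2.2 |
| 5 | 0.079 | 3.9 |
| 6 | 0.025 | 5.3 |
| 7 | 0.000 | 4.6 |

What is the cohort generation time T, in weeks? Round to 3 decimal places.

lx·mx: 0, 0.741, 1.235, 0.96, 0.3828, 0.3081, 0.1325, 0 → R0 = 3.7594
x·lx·mx: 0, 0.741, 2.47, 2.88, 1.5312, 1.5405, 0.795, 0 → Σ = 9.9577
T = 9.9577 / 3.7594 = 2.648747… → 2.649

2.649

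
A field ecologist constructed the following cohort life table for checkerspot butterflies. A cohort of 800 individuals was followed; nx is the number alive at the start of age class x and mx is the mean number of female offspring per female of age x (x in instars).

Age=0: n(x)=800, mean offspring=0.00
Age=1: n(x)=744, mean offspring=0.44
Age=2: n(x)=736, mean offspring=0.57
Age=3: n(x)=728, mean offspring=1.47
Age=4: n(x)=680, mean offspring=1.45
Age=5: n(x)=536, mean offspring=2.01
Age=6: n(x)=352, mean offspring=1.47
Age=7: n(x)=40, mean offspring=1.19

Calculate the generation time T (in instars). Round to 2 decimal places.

3.86

lx = nx/n0 = nx/800: 1, 0.93, 0.92, 0.91, 0.85, 0.67, 0.44, 0.05
lx·mx: 0, 0.4092, 0.5244, 1.3377, 1.2325, 1.3467, 0.6468, 0.0595 → R0 = 5.5568
x·lx·mx: 0, 0.4092, 1.0488, 4.0131, 4.93, 6.7335, 3.8808, 0.4165 → Σ = 21.4319
T = 21.4319 / 5.5568 = 3.856878… → 3.86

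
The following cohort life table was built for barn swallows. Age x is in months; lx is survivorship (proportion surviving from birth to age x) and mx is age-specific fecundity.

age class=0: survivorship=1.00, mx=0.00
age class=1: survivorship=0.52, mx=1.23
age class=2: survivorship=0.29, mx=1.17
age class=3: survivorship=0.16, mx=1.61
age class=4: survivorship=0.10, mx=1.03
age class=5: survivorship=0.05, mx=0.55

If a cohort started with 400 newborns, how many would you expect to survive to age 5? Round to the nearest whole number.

20

Expected survivors = N0 · l_5 = 400 × 0.05 = 20 → 20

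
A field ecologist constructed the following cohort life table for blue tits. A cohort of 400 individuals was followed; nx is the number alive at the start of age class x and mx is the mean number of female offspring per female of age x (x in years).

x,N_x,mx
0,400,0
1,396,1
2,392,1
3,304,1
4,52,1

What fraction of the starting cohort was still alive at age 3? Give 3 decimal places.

l_3 = n_3/n_0 = 304/400 = 0.76 → 0.760

0.760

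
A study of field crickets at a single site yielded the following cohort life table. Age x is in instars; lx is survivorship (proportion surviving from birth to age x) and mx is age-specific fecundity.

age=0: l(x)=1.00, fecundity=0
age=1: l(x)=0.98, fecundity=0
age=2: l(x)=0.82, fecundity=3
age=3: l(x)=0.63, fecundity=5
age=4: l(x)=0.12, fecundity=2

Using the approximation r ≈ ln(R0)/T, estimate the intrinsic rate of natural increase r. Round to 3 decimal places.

0.674

R0 = Σ lx·mx = 0 + 0 + 2.46 + 3.15 + 0.24 = 5.85
Σ x·lx·mx = 15.33; T = 15.33/5.85 = 2.62051…
r ≈ ln(R0)/T = ln(5.85)/2.62051… = 0.67408… → 0.674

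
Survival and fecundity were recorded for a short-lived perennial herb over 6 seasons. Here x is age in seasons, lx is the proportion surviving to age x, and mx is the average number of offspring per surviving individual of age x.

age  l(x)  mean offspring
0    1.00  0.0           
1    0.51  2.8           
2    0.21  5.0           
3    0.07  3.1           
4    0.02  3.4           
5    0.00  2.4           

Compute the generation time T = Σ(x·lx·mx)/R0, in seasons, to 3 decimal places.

1.611

lx·mx: 0, 1.428, 1.05, 0.217, 0.068, 0 → R0 = 2.763
x·lx·mx: 0, 1.428, 2.1, 0.651, 0.272, 0 → Σ = 4.451
T = 4.451 / 2.763 = 1.61093… → 1.611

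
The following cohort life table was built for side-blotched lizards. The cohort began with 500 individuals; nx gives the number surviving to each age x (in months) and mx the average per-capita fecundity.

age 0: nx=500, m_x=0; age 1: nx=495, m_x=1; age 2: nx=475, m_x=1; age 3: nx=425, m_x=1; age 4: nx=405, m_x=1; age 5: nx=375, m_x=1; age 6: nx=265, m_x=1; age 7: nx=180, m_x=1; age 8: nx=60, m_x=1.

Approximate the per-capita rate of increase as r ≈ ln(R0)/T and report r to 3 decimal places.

lx = nx/n0 = nx/500: 1, 0.99, 0.95, 0.85, 0.81, 0.75, 0.53, 0.36, 0.12
R0 = Σ lx·mx = 0 + 0.99 + 0.95 + 0.85 + 0.81 + 0.75 + 0.53 + 0.36 + 0.12 = 5.36
Σ x·lx·mx = 19.09; T = 19.09/5.36 = 3.56157…
r ≈ ln(R0)/T = ln(5.36)/3.56157… = 0.47141… → 0.471

0.471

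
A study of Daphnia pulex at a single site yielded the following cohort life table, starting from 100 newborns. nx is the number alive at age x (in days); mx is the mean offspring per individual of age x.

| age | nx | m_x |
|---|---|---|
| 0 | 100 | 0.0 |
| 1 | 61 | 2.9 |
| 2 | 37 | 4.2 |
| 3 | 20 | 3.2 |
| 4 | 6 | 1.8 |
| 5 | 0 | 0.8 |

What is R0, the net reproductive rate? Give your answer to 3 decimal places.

lx = nx/n0 = nx/100: 1, 0.61, 0.37, 0.2, 0.06, 0
lx·mx by age: 0, 1.769, 1.554, 0.64, 0.108, 0
R0 = Σ lx·mx = 4.071 → 4.071

4.071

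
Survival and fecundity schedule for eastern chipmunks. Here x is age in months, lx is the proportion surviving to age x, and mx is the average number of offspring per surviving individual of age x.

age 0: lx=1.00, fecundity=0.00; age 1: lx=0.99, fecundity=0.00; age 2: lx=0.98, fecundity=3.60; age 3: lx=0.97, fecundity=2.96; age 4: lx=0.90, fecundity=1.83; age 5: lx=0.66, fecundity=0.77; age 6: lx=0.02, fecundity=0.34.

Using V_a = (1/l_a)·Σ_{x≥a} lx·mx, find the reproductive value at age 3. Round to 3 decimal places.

lx·mx for x ≥ 3: 2.8712, 1.647, 0.5082, 0.0068 → sum = 5.0332
V_3 = 5.0332 / l_3 = 5.0332 / 0.97 = 5.188866… → 5.189

5.189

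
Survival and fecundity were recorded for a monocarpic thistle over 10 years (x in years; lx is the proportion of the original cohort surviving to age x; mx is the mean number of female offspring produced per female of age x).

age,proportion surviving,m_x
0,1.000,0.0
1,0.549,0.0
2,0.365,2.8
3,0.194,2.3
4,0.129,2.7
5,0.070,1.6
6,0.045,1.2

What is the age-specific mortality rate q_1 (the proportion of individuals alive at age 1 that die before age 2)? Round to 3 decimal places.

q_1 = (l_1 − l_2) / l_1 = (0.549 − 0.365) / 0.549
     = 0.184 / 0.549 = 0.335155… → 0.335

0.335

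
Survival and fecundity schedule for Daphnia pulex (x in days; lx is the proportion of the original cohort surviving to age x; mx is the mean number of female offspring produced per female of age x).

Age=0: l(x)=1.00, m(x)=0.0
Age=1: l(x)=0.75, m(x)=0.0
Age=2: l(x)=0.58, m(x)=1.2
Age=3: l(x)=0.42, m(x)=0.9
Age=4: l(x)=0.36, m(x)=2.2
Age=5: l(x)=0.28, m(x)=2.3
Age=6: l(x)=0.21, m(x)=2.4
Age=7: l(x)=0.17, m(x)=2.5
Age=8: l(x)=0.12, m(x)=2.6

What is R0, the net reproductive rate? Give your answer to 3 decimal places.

3.751

lx·mx by age: 0, 0, 0.696, 0.378, 0.792, 0.644, 0.504, 0.425, 0.312
R0 = Σ lx·mx = 3.751 → 3.751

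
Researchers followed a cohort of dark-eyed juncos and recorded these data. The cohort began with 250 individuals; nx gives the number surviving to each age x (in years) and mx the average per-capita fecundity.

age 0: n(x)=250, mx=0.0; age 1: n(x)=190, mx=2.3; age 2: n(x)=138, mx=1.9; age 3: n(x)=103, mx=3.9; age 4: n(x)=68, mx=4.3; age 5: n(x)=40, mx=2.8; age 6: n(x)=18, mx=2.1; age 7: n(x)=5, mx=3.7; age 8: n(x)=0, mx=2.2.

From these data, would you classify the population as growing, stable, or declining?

growing

lx = nx/n0 = nx/250: 1, 0.76, 0.552, 0.412, 0.272, 0.16, 0.072, 0.02, 0
R0 = Σ lx·mx = 0 + 1.748 + 1.0488 + 1.6068 + 1.1696 + 0.448 + 0.1512 + 0.074 + 0 = 6.2464
R0 > 1, so the population is growing.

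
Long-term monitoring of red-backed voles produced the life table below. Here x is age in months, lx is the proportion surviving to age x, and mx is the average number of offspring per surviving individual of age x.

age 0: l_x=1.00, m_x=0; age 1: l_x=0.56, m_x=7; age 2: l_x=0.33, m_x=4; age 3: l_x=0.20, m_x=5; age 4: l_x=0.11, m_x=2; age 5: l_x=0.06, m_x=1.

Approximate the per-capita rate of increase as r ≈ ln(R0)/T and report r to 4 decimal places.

R0 = Σ lx·mx = 0 + 3.92 + 1.32 + 1 + 0.22 + 0.06 = 6.52
Σ x·lx·mx = 10.74; T = 10.74/6.52 = 1.64724…
r ≈ ln(R0)/T = ln(6.52)/1.64724… = 1.138192… → 1.1382

1.1382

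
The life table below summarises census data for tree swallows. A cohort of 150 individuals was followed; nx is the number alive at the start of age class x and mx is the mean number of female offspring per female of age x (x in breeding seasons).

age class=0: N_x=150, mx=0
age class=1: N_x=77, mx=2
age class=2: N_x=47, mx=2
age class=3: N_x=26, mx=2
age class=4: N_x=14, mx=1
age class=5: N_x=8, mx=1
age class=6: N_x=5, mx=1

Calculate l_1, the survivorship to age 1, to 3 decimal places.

l_1 = n_1/n_0 = 77/150 = 0.513333… → 0.513

0.513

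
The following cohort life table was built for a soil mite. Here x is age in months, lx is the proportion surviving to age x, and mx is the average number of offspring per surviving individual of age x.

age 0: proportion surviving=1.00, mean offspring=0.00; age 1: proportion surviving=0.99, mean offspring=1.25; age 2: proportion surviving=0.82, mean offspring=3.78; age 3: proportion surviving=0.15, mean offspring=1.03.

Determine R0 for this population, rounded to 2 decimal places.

lx·mx by age: 0, 1.2375, 3.0996, 0.1545
R0 = Σ lx·mx = 4.4916 → 4.49

4.49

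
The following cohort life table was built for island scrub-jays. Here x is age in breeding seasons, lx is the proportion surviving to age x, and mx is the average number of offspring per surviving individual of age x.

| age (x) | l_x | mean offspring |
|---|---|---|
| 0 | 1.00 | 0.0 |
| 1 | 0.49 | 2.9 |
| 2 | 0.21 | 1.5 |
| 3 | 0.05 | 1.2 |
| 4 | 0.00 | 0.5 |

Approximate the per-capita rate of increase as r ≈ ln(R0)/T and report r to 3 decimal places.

R0 = Σ lx·mx = 0 + 1.421 + 0.315 + 0.06 + 0 = 1.796
Σ x·lx·mx = 2.231; T = 2.231/1.796 = 1.2422…
r ≈ ln(R0)/T = ln(1.796)/1.2422… = 0.47139… → 0.471

0.471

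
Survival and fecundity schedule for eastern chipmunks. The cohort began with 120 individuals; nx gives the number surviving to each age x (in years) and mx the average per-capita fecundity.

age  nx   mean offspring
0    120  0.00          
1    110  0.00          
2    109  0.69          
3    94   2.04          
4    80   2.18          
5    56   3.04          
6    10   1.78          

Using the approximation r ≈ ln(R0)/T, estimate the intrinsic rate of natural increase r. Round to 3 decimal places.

lx = nx/n0 = nx/120: 1, 0.91667…, 0.90833…, 0.78333…, 0.66667…, 0.46667…, 0.08333…
R0 = Σ lx·mx = 0 + 0 + 0.62675… + 1.598… + 1.45333… + 1.41867… + 0.14833… = 5.245083…
Σ x·lx·mx = 19.844167…; T = 19.844167…/5.245083… = 3.78338…
r ≈ ln(R0)/T = ln(5.245083…)/3.78338… = 0.43804… → 0.438

0.438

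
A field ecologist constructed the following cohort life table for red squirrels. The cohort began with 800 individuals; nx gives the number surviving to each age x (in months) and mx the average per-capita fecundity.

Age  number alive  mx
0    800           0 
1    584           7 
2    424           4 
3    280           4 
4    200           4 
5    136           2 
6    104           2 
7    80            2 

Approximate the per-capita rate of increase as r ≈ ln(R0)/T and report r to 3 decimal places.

lx = nx/n0 = nx/800: 1, 0.73, 0.53, 0.35, 0.25, 0.17, 0.13, 0.1
R0 = Σ lx·mx = 0 + 5.11 + 2.12 + 1.4 + 1 + 0.34 + 0.26 + 0.2 = 10.43
Σ x·lx·mx = 22.21; T = 22.21/10.43 = 2.12943…
r ≈ ln(R0)/T = ln(10.43)/2.12943… = 1.10108… → 1.101

1.101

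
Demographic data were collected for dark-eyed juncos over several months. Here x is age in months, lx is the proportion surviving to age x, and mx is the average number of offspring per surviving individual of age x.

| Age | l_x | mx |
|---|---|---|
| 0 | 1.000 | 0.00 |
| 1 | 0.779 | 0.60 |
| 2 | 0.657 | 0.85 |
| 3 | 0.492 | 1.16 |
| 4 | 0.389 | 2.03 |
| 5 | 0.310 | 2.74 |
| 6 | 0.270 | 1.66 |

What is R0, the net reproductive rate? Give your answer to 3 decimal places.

lx·mx by age: 0, 0.4674, 0.55845, 0.57072, 0.78967, 0.8494, 0.4482
R0 = Σ lx·mx = 3.68384 → 3.684

3.684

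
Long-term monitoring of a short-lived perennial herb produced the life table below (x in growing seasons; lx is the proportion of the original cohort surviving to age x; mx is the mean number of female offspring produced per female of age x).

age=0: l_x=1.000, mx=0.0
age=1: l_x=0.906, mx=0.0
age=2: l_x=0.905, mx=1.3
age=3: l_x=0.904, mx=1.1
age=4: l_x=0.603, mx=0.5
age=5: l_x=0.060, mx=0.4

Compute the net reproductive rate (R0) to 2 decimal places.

2.50

lx·mx by age: 0, 0, 1.1765, 0.9944, 0.3015, 0.024
R0 = Σ lx·mx = 2.4964 → 2.50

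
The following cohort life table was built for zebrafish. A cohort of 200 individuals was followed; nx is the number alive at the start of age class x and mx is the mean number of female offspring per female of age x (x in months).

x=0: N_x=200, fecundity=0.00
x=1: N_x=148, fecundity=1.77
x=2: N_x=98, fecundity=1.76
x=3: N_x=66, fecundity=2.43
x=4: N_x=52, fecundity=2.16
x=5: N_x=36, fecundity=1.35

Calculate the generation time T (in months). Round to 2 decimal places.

lx = nx/n0 = nx/200: 1, 0.74, 0.49, 0.33, 0.26, 0.18
lx·mx: 0, 1.3098, 0.8624, 0.8019, 0.5616, 0.243 → R0 = 3.7787
x·lx·mx: 0, 1.3098, 1.7248, 2.4057, 2.2464, 1.215 → Σ = 8.9017
T = 8.9017 / 3.7787 = 2.355757… → 2.36

2.36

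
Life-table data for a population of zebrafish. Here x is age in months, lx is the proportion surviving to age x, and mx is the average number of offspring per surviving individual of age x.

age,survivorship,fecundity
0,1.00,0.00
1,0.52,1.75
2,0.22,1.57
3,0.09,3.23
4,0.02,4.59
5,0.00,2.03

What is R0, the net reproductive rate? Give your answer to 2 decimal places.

1.64

lx·mx by age: 0, 0.91, 0.3454, 0.2907, 0.0918, 0
R0 = Σ lx·mx = 1.6379 → 1.64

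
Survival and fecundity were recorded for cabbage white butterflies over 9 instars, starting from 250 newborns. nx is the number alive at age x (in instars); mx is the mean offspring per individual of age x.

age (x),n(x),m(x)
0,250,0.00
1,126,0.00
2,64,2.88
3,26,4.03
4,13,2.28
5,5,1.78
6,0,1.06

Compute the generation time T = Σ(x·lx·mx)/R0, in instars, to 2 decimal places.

2.58

lx = nx/n0 = nx/250: 1, 0.504, 0.256, 0.104, 0.052, 0.02, 0
lx·mx: 0, 0, 0.73728, 0.41912, 0.11856, 0.0356, 0 → R0 = 1.31056
x·lx·mx: 0, 0, 1.47456, 1.25736, 0.47424, 0.178, 0 → Σ = 3.38416
T = 3.38416 / 1.31056 = 2.582224… → 2.58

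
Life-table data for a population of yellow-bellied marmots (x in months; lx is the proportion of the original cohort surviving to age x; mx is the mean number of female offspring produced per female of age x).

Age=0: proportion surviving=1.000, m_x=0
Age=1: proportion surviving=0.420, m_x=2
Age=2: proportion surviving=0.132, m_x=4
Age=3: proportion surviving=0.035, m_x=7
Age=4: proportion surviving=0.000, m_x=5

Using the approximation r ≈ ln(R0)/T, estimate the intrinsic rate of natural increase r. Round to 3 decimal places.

0.293

R0 = Σ lx·mx = 0 + 0.84 + 0.528 + 0.245 + 0 = 1.613
Σ x·lx·mx = 2.631; T = 2.631/1.613 = 1.63112…
r ≈ ln(R0)/T = ln(1.613)/1.63112… = 0.29311… → 0.293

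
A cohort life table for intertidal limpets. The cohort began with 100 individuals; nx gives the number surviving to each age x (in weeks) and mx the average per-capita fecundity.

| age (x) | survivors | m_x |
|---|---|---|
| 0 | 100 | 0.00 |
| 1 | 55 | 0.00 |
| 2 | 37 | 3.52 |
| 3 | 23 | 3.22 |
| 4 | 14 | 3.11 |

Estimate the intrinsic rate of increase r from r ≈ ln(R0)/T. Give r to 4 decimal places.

0.3425

lx = nx/n0 = nx/100: 1, 0.55, 0.37, 0.23, 0.14
R0 = Σ lx·mx = 0 + 0 + 1.3024 + 0.7406 + 0.4354 = 2.4784
Σ x·lx·mx = 6.5682; T = 6.5682/2.4784 = 2.65018…
r ≈ ln(R0)/T = ln(2.4784)/2.65018… = 0.342473… → 0.3425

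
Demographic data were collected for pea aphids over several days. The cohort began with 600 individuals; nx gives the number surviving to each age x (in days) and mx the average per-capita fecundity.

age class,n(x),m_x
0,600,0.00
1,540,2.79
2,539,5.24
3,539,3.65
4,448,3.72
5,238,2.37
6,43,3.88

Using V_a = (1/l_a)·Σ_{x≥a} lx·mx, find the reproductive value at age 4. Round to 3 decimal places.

5.351

lx = nx/n0 = nx/600: 1, 0.9, 0.89833…, 0.89833…, 0.74667…, 0.39667…, 0.07167…
lx·mx for x ≥ 4: 2.7776…, 0.9401…, 0.278067… → sum = 3.995767…
V_4 = 3.995767… / l_4 = 3.995767… / 0.746667… = 5.351473… → 5.351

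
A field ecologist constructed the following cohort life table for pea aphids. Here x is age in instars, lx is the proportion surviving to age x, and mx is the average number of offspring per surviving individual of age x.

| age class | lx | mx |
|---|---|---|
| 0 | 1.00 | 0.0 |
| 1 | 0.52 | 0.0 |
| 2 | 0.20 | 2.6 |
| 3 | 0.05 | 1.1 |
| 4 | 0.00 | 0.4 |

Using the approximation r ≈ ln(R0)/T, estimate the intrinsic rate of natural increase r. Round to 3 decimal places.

-0.264

R0 = Σ lx·mx = 0 + 0 + 0.52 + 0.055 + 0 = 0.575
Σ x·lx·mx = 1.205; T = 1.205/0.575 = 2.09565…
r ≈ ln(R0)/T = ln(0.575)/2.09565… = -0.26406… → -0.264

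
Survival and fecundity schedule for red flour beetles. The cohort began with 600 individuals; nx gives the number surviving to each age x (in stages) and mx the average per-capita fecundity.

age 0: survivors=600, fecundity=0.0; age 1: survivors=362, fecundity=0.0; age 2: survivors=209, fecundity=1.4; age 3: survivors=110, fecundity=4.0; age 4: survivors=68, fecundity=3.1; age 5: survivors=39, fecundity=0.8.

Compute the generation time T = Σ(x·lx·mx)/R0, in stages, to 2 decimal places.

lx = nx/n0 = nx/600: 1, 0.60333…, 0.34833…, 0.18333…, 0.11333…, 0.065
lx·mx: 0, 0, 0.487667…, 0.733333…, 0.351333…, 0.052 → R0 = 1.624333…
x·lx·mx: 0, 0, 0.975333…, 2.2…, 1.405333…, 0.26 → Σ = 4.840667…
T = 4.840667… / 1.624333… = 2.980094… → 2.98

2.98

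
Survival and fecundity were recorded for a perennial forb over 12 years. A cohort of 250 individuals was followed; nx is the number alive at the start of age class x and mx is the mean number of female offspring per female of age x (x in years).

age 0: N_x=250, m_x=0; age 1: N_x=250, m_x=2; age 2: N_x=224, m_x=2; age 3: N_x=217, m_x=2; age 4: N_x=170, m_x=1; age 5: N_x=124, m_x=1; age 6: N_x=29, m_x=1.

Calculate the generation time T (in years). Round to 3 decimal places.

lx = nx/n0 = nx/250: 1, 1, 0.896, 0.868, 0.68, 0.496, 0.116
lx·mx: 0, 2, 1.792, 1.736, 0.68, 0.496, 0.116 → R0 = 6.82
x·lx·mx: 0, 2, 3.584, 5.208, 2.72, 2.48, 0.696 → Σ = 16.688
T = 16.688 / 6.82 = 2.446921… → 2.447

2.447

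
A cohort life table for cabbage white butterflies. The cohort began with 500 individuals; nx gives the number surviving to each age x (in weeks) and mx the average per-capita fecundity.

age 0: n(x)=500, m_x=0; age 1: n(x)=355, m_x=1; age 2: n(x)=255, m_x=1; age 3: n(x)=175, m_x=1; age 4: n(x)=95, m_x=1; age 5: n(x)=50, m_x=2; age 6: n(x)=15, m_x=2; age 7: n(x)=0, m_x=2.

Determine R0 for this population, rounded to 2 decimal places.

lx = nx/n0 = nx/500: 1, 0.71, 0.51, 0.35, 0.19, 0.1, 0.03, 0
lx·mx by age: 0, 0.71, 0.51, 0.35, 0.19, 0.2, 0.06, 0
R0 = Σ lx·mx = 2.02 → 2.02

2.02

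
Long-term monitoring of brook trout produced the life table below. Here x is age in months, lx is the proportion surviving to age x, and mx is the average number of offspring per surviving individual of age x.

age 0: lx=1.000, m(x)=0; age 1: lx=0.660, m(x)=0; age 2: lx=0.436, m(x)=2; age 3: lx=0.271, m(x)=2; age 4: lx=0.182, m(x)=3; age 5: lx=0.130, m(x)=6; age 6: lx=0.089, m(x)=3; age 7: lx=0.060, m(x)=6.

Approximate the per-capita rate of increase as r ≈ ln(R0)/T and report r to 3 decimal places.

0.301

R0 = Σ lx·mx = 0 + 0 + 0.872 + 0.542 + 0.546 + 0.78 + 0.267 + 0.36 = 3.367
Σ x·lx·mx = 13.576; T = 13.576/3.367 = 4.03208…
r ≈ ln(R0)/T = ln(3.367)/4.03208… = 0.30109… → 0.301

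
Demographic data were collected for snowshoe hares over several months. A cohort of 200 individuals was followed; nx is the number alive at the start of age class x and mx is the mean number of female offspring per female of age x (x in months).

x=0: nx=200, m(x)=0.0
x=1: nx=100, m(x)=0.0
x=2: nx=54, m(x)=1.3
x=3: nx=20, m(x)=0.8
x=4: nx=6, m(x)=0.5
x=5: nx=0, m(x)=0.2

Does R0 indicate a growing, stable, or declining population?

lx = nx/n0 = nx/200: 1, 0.5, 0.27, 0.1, 0.03, 0
R0 = Σ lx·mx = 0 + 0 + 0.351 + 0.08 + 0.015 + 0 = 0.446
R0 < 1, so the population is declining.

declining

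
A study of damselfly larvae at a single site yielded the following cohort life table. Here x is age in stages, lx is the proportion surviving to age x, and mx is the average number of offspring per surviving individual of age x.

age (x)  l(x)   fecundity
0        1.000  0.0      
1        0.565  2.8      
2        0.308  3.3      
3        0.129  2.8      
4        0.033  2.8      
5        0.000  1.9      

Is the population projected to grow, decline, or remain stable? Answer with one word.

growing

R0 = Σ lx·mx = 0 + 1.582 + 1.0164 + 0.3612 + 0.0924 + 0 = 3.052
R0 > 1, so the population is growing.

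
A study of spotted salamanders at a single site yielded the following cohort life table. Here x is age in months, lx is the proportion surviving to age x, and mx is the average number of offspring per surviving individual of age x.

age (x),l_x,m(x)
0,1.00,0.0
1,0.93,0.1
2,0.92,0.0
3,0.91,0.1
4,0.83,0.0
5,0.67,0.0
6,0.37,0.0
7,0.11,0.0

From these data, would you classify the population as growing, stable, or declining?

declining

R0 = Σ lx·mx = 0 + 0.093 + 0 + 0.091 + 0 + 0 + 0 + 0 = 0.184
R0 < 1, so the population is declining.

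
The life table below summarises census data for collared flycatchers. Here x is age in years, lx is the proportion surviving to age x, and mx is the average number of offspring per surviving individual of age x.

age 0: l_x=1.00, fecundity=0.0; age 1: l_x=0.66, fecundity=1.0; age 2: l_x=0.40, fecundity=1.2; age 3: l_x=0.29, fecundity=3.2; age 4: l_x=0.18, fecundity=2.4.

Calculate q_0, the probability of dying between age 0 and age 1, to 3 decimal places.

0.340

q_0 = (l_0 − l_1) / l_0 = (1 − 0.66) / 1
     = 0.34 / 1 = 0.34 → 0.340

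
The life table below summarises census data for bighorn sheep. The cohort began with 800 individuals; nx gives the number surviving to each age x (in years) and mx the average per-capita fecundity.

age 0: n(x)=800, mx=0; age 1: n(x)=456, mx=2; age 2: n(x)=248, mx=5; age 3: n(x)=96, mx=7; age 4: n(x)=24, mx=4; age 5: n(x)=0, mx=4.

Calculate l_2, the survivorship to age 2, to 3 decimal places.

0.310

l_2 = n_2/n_0 = 248/800 = 0.31 → 0.310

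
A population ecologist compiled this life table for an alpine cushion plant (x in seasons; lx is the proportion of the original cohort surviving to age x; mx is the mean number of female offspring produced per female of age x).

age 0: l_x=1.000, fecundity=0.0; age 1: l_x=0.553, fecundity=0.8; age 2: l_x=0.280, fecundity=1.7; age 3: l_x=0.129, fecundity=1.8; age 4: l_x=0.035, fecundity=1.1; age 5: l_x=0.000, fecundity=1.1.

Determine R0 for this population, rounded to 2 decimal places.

1.19

lx·mx by age: 0, 0.4424, 0.476, 0.2322, 0.0385, 0
R0 = Σ lx·mx = 1.1891 → 1.19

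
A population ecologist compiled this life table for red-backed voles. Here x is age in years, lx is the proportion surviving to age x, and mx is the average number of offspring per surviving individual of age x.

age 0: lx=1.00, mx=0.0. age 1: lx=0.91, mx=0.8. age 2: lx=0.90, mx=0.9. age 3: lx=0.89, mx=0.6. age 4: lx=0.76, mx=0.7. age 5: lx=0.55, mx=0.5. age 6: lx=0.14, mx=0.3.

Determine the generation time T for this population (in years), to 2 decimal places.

2.64

lx·mx: 0, 0.728, 0.81, 0.534, 0.532, 0.275, 0.042 → R0 = 2.921
x·lx·mx: 0, 0.728, 1.62, 1.602, 2.128, 1.375, 0.252 → Σ = 7.705
T = 7.705 / 2.921 = 2.637795… → 2.64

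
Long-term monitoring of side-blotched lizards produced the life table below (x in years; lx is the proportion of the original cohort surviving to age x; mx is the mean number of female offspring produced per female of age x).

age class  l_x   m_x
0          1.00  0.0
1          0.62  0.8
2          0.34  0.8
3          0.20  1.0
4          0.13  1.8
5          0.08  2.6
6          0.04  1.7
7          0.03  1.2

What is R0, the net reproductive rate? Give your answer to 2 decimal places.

lx·mx by age: 0, 0.496, 0.272, 0.2, 0.234, 0.208, 0.068, 0.036
R0 = Σ lx·mx = 1.514 → 1.51

1.51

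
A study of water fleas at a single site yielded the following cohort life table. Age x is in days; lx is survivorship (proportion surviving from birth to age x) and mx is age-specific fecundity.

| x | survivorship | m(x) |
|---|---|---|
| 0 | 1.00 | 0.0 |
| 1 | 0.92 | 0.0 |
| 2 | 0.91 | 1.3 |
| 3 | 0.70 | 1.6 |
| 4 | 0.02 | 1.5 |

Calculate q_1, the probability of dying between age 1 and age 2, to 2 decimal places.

0.01

q_1 = (l_1 − l_2) / l_1 = (0.92 − 0.91) / 0.92
     = 0.01 / 0.92 = 0.01087… → 0.01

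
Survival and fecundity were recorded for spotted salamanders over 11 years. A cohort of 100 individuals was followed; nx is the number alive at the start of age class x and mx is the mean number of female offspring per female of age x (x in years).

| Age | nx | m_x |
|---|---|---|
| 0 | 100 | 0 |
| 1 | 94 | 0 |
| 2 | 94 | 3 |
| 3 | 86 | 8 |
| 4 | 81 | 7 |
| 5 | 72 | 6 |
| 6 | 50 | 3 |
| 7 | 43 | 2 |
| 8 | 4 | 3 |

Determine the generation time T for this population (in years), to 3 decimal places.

lx = nx/n0 = nx/100: 1, 0.94, 0.94, 0.86, 0.81, 0.72, 0.5, 0.43, 0.04
lx·mx: 0, 0, 2.82, 6.88, 5.67, 4.32, 1.5, 0.86, 0.12 → R0 = 22.17
x·lx·mx: 0, 0, 5.64, 20.64, 22.68, 21.6, 9, 6.02, 0.96 → Σ = 86.54
T = 86.54 / 22.17 = 3.903473… → 3.903

3.903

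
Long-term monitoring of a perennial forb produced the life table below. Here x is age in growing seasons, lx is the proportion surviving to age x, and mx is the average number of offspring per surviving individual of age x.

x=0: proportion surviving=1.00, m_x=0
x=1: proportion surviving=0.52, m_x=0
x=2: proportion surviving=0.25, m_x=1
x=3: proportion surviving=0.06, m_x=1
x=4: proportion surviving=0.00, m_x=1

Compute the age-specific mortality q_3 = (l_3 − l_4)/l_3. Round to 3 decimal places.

1.000

q_3 = (l_3 − l_4) / l_3 = (0.06 − 0) / 0.06
     = 0.06 / 0.06 = 1 → 1.000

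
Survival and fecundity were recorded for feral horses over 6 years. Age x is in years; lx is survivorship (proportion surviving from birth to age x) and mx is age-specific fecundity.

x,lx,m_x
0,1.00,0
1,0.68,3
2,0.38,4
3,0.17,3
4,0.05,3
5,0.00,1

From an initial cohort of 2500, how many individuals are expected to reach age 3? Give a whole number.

Expected survivors = N0 · l_3 = 2500 × 0.17 = 425 → 425

425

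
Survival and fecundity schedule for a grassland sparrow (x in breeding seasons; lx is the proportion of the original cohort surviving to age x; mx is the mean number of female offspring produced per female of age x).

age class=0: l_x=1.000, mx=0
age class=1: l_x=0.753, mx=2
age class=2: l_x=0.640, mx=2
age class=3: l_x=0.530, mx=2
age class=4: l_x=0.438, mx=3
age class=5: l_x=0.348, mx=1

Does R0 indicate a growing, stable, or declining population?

R0 = Σ lx·mx = 0 + 1.506 + 1.28 + 1.06 + 1.314 + 0.348 = 5.508
R0 > 1, so the population is growing.

growing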